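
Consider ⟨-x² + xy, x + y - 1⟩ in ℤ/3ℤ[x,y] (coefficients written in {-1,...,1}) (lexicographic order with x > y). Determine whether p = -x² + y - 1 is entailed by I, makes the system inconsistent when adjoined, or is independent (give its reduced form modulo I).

-x² + y - 1 lies in I (it reduces to 0).

First compute the reduced Gröbner basis of I by Buchberger's algorithm.
f_1 = -x² + xy, LT = x².
f_2 = x + y - 1, LT = x.

S(f_1,f_2): lcm = x². S = xy + x.
  leading term xy: subtract (y)·f_2 from xy + x → x - y² + y
  leading term x: subtract (1)·f_2 from x - y² + y → -y² + 1
  leading term y²: no divisor's leading term divides it; move -y² to the remainder.
  leading term 1: no divisor's leading term divides it; move 1 to the remainder.
  remainder -y² + 1 ≠ 0; add h_3 = -y² + 1 to the basis.

The other S-polynomials (S(f_1,h_3), S(f_2,h_3)) all reduce to 0 modulo the current basis, so we have a Gröbner basis.
Inter-reduce: drop elements whose leading term is divisible by another's, tail-reduce, and make monic.
Reduced Gröbner basis: {x + y - 1, y² - 1}.
Label its elements g_1 = x + y - 1, g_2 = y² - 1.

Reduce p = -x² + y - 1 modulo G:
  leading term x²: subtract (-x)·g_1 from -x² + y - 1 → xy - x + y - 1
  leading term xy: subtract (y)·g_1 from xy - x + y - 1 → -x - y² - y - 1
  leading term x: subtract (-1)·g_1 from -x - y² - y - 1 → -y² + 1
  leading term y²: subtract (-1)·g_2 from -y² + 1 → 0
  normal form = 0.
Since the normal form is 0, p ∈ I.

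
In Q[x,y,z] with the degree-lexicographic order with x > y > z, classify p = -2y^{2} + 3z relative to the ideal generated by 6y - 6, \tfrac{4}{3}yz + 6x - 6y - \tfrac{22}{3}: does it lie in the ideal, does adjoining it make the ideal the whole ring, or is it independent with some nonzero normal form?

-2y^{2} + 3z is independent of I; its normal form modulo I is 3z - 2.

First compute the reduced Gröbner basis of I by Buchberger's algorithm.
f_1 = 6y - 6, LT = y.
f_2 = \tfrac{4}{3}yz + 6x - 6y - \tfrac{22}{3}, LT = yz.

S(f_1,f_2): lcm = yz. S = -\tfrac{9}{2}x + \tfrac{9}{2}y - z + \tfrac{11}{2}.
  reduce S modulo (f_1, f_2):
  remainder -\tfrac{9}{2}x - z + 10 ≠ 0; add h_3 = -\tfrac{9}{2}x - z + 10 to the basis.

The other S-polynomials (S(f_1,h_3), S(f_2,h_3)) all reduce to 0 modulo the current basis, so we have a Gröbner basis.
Inter-reduce: drop elements whose leading term is divisible by another's, tail-reduce, and make monic.
Reduced Gröbner basis: {x + \tfrac{2}{9}z - \tfrac{20}{9}, y - 1}.
Label its elements g_1 = x + \tfrac{2}{9}z - \tfrac{20}{9}, g_2 = y - 1.

Reduce p = -2y^{2} + 3z modulo G:
  leading term y^{2}: subtract (-2y)·g_2 from -2y^{2} + 3z → -2y + 3z
  leading term y: subtract (-2)·g_2 from -2y + 3z → 3z - 2
  leading term z: no divisor's leading term divides it; move 3z to the remainder.
  leading term 1: no divisor's leading term divides it; move -2 to the remainder.
  normal form = 3z - 2.
The normal form is nonzero, so p ∉ I. Since p minus its normal form lies in I, I + (p) = I + (r) where r = 3z - 2; decide whether this ideal is the whole ring.
Run Buchberger on G together with r (pairs among the g_i already reduce to 0 since G is a Gröbner basis):
g_1 = x + \tfrac{2}{9}z - \tfrac{20}{9}, LT = x.
g_2 = y - 1, LT = y.
r = 3z - 2, LT = z.

The S-polynomials (S(g_1,g_2), S(g_1,r), S(g_2,r)) all reduce to 0 modulo the current basis, so we have a Gröbner basis.
Inter-reduce: drop elements whose leading term is divisible by another's, tail-reduce, and make monic.
Reduced Gröbner basis: {x - \tfrac{56}{27}, y - 1, z - \tfrac{2}{3}}.
The reduced Gröbner basis of I + (p) is {x - \tfrac{56}{27}, y - 1, z - \tfrac{2}{3}} ≠ {1}, a proper ideal, so the enlarged system stays consistent: p is independent of I, with normal form 3z - 2.

The remainder on division by a Gröbner basis is unique — it is the normal form.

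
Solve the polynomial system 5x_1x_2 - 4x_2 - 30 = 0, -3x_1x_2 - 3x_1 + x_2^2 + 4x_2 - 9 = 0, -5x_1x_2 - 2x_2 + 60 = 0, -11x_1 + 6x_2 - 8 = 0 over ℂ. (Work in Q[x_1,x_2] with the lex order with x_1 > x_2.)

{(2, 5)}

Compute a lex Gröbner basis by Buchberger's algorithm.
f_1 = 5x_1x_2 - 4x_2 - 30, LT = x_1x_2.
f_2 = -3x_1x_2 - 3x_1 + x_2^2 + 4x_2 - 9, LT = x_1x_2.
f_3 = -5x_1x_2 - 2x_2 + 60, LT = x_1x_2.
f_4 = -11x_1 + 6x_2 - 8, LT = x_1.

S(f_1,f_2): lcm = x_1x_2. S = -x_1 + 1/3x_2^2 + 8/15x_2 - 9.
  reduce S modulo (f_1, f_2, f_3, f_4):
  remainder 1/3x_2^2 - 2/165x_2 - 91/11 ≠ 0; add h_5 = 1/3x_2^2 - 2/165x_2 - 91/11 to the basis.

S(f_1,f_3): lcm = x_1x_2. S = -6/5x_2 + 6.
  reduce S modulo (f_1, f_2, f_3, f_4, h_5):
  remainder -6/5x_2 + 6 ≠ 0; add h_6 = -6/5x_2 + 6 to the basis.

The other S-polynomials (S(f_1,f_4), S(f_2,f_3), S(f_2,f_4), S(f_3,f_4), S(f_1,h_5), S(f_2,h_5), S(f_3,h_5), S(f_4,h_5), S(f_1,h_6), S(f_2,h_6), S(f_3,h_6), S(f_4,h_6), S(h_5,h_6)) all reduce to 0 modulo the current basis, so we have a Gröbner basis.
Inter-reduce: drop elements whose leading term is divisible by another's, tail-reduce, and make monic.
Reduced Gröbner basis: {x_1 - 2, x_2 - 5}.

From the last basis element, x_2 - 5 = 0, so x_2 takes values in {5}. Each choice, substituted upward through the basis, yields the corresponding point(s) of the solution set.
  x_2 = 5: the earlier basis element becomes x_1 - 2 = 0, giving x_1 = 2 — point (2, 5).
A lex Gröbner basis triangularizes the system, enabling back-substitution.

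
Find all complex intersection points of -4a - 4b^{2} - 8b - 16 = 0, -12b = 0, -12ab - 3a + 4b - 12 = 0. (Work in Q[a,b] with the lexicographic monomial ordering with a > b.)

{(-4, 0)}

Compute a lex Gröbner basis by Buchberger's algorithm.
f_1 = -4a - 4b^{2} - 8b - 16, LT = a.
f_2 = -12b, LT = b.
f_3 = -12ab - 3a + 4b - 12, LT = ab.

The S-polynomials (S(f_1,f_2), S(f_1,f_3), S(f_2,f_3)) all reduce to 0 modulo the current basis, so we have a Gröbner basis.
Inter-reduce: drop elements whose leading term is divisible by another's, tail-reduce, and make monic.
Reduced Gröbner basis: {a + 4, b}.

Since the basis is lex-ordered, b is univariate in b. Its roots are {0}. Back-substituting each root into the other basis elements fixes the other coordinates.
  b = 0: the earlier basis element becomes a + 4 = 0, giving a = -4 — point (-4, 0).
Check: every point annihilates each of the original generators.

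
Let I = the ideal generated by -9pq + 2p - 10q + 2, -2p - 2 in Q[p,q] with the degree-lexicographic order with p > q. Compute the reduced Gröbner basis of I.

G = {p + 1, q}

f_1 = -9pq + 2p - 10q + 2, LT = pq.
f_2 = -2p - 2, LT = p.

S(f_1,f_2): lcm = pq. S = -2/9p + 1/9q - 2/9.
  leading term p: subtract (1/9)·f_2 from -2/9p + 1/9q - 2/9 → 1/9q
  leading term q: no divisor's leading term divides it; move 1/9q to the remainder.
  remainder 1/9q ≠ 0; add g_3 = 1/9q to the basis.

The other S-polynomials (S(f_1,g_3), S(f_2,g_3)) all reduce to 0 modulo the current basis, so we have a Gröbner basis.
Inter-reduce: drop elements whose leading term is divisible by another's, tail-reduce, and make monic.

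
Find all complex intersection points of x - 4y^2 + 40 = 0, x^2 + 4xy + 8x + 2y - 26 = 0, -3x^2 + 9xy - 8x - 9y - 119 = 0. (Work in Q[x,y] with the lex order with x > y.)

{(-4, -3)}

Compute a lex Gröbner basis by Buchberger's algorithm.
f_1 = x - 4y^2 + 40, LT = x.
f_2 = x^2 + 4xy + 8x + 2y - 26, LT = x^2.
f_3 = -3x^2 + 9xy - 8x - 9y - 119, LT = x^2.

S(f_1,f_2): lcm = x^2. S = -4xy^2 - 4xy + 32x - 2y + 26.
  leading term xy^2: subtract (-4y^2)·f_1 from -4xy^2 - 4xy + 32x - 2y + 26 → -4xy + 32x - 16y^4 + 160y^2 - 2y + 26
  leading term xy: subtract (-4y)·f_1 from -4xy + 32x - 16y^4 + 160y^2 - 2y + 26 → 32x - 16y^4 - 16y^3 + 160y^2 + 158y + 26
  leading term x: subtract (32)·f_1 from 32x - 16y^4 - 16y^3 + 160y^2 + 158y + 26 → -16y^4 - 16y^3 + 288y^2 + 158y - 1254
  leading term y^4: no divisor's leading term divides it; move -16y^4 to the remainder.
  leading term y^3: no divisor's leading term divides it; move -16y^3 to the remainder.
  leading term y^2: no divisor's leading term divides it; move 288y^2 to the remainder.
  leading term y: no divisor's leading term divides it; move 158y to the remainder.
  leading term 1: no divisor's leading term divides it; move -1254 to the remainder.
  remainder -16y^4 - 16y^3 + 288y^2 + 158y - 1254 ≠ 0; add h_4 = -16y^4 - 16y^3 + 288y^2 + 158y - 1254 to the basis.

S(f_1,f_3): lcm = x^2. S = -4xy^2 + 3xy + 112/3x - 3y - 119/3.
  leading term xy^2: subtract (-4y^2)·f_1 from -4xy^2 + 3xy + 112/3x - 3y - 119/3 → 3xy + 112/3x - 16y^4 + 160y^2 - 3y - 119/3
  leading term xy: subtract (3y)·f_1 from 3xy + 112/3x - 16y^4 + 160y^2 - 3y - 119/3 → 112/3x - 16y^4 + 12y^3 + 160y^2 - 123y - 119/3
  leading term x: subtract (112/3)·f_1 from 112/3x - 16y^4 + 12y^3 + 160y^2 - 123y - 119/3 → -16y^4 + 12y^3 + 928/3y^2 - 123y - 1533
  leading term y^4: subtract (1)·h_4 from -16y^4 + 12y^3 + 928/3y^2 - 123y - 1533 → 28y^3 + 64/3y^2 - 281y - 279
  leading term y^3: no divisor's leading term divides it; move 28y^3 to the remainder.
  leading term y^2: no divisor's leading term divides it; move 64/3y^2 to the remainder.
  leading term y: no divisor's leading term divides it; move -281y to the remainder.
  leading term 1: no divisor's leading term divides it; move -279 to the remainder.
  remainder 28y^3 + 64/3y^2 - 281y - 279 ≠ 0; add h_5 = 28y^3 + 64/3y^2 - 281y - 279 to the basis.

S(h_4,h_5): lcm = y^4. S = 5/21y^3 - 223/28y^2 + 5/56y + 627/8.
  leading term y^3: subtract (5/588)·h_5 from 5/21y^3 - 223/28y^2 + 5/56y + 627/8 → -14369/1764y^2 + 2915/1176y + 31653/392
  leading term y^2: no divisor's leading term divides it; move -14369/1764y^2 to the remainder.
  leading term y: no divisor's leading term divides it; move 2915/1176y to the remainder.
  leading term 1: no divisor's leading term divides it; move 31653/392 to the remainder.
  remainder -14369/1764y^2 + 2915/1176y + 31653/392 ≠ 0; add h_6 = -14369/1764y^2 + 2915/1176y + 31653/392 to the basis.

S(h_4,h_6): lcm = y^4. S = 37483/28738y^3 - 232407/28738y^2 - 79/8y + 627/8.
  leading term y^3: subtract (37483/804664)·h_5 from 37483/28738y^3 - 232407/28738y^2 - 79/8y + 627/8 → -5480275/603498y^2 + 1293333/402332y + 36761649/402332
  leading term y^2: subtract (230171550/206468161)·h_6 from -5480275/603498y^2 + 1293333/402332y + 36761649/402332 → 93175009/206468161y + 279525027/206468161
  leading term y: no divisor's leading term divides it; move 93175009/206468161y to the remainder.
  leading term 1: no divisor's leading term divides it; move 279525027/206468161 to the remainder.
  remainder 93175009/206468161y + 279525027/206468161 ≠ 0; add h_7 = 93175009/206468161y + 279525027/206468161 to the basis.

The other S-polynomials (S(f_2,f_3), S(f_1,h_4), S(f_2,h_4), S(f_3,h_4), S(f_1,h_5), S(f_2,h_5), S(f_3,h_5), S(f_1,h_6), S(f_2,h_6), S(f_3,h_6), S(h_5,h_6), S(f_1,h_7), S(f_2,h_7), S(f_3,h_7), S(h_4,h_7), S(h_5,h_7), S(h_6,h_7)) all reduce to 0 modulo the current basis, so we have a Gröbner basis.
Inter-reduce: drop elements whose leading term is divisible by another's, tail-reduce, and make monic.
Reduced Gröbner basis: {x + 4, y + 3}.

Since the basis is lex-ordered, y + 3 is univariate in y. Its roots are {-3}. Back-substituting each root into the other basis elements fixes the other coordinates.
  y = -3: the earlier basis element becomes x + 4 = 0, giving x = -4 — point (-4, -3).
Zero-dimensionality of the ideal guarantees finitely many solutions over ℂ.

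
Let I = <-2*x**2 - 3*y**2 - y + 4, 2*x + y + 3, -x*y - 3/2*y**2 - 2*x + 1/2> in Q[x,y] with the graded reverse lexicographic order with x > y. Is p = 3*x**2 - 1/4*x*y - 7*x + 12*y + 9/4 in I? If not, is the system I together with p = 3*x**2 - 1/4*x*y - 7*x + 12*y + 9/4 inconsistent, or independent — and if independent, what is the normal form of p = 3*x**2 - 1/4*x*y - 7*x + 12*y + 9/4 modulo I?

First compute the reduced Gröbner basis of I by Buchberger's algorithm.
f_1 = -2*x**2 - 3*y**2 - y + 4, LT = x**2.
f_2 = 2*x + y + 3, LT = x.
f_3 = -x*y - 3/2*y**2 - 2*x + 1/2, LT = x*y.

S(f_1,f_2): lcm = x**2. S = -1/2*x*y + 3/2*y**2 - 3/2*x + 1/2*y - 2.
  reduce S modulo (f_1, f_2, f_3):
  remainder 7/4*y**2 + 2*y + 1/4 ≠ 0; add h_4 = 7/4*y**2 + 2*y + 1/4 to the basis.

S(f_1,f_3): lcm = x**2*y. S = -3/2*x*y**2 + 3/2*y**3 - 2*x**2 + 1/2*y**2 + 1/2*x - 2*y.
  reduce S modulo (f_1, f_2, f_3, h_4):
  remainder -255/49*y - 255/49 ≠ 0; add h_5 = -255/49*y - 255/49 to the basis.

The other S-polynomials (S(f_2,f_3), S(f_1,h_4), S(f_2,h_4), S(f_3,h_4), S(f_1,h_5), S(f_2,h_5), S(f_3,h_5), S(h_4,h_5)) all reduce to 0 modulo the current basis, so we have a Gröbner basis.
Inter-reduce: drop elements whose leading term is divisible by another's, tail-reduce, and make monic.
Reduced Gröbner basis: {x + 1, y + 1}.
Label its elements g_1 = x + 1, g_2 = y + 1.

Reduce p = 3*x**2 - 1/4*x*y - 7*x + 12*y + 9/4 modulo G:
  leading term x**2: subtract (3*x)·g_1 from 3*x**2 - 1/4*x*y - 7*x + 12*y + 9/4 → -1/4*x*y - 10*x + 12*y + 9/4
  leading term x*y: subtract (-1/4*y)·g_1 from -1/4*x*y - 10*x + 12*y + 9/4 → -10*x + 49/4*y + 9/4
  leading term x: subtract (-10)·g_1 from -10*x + 49/4*y + 9/4 → 49/4*y + 49/4
  leading term y: subtract (49/4)·g_2 from 49/4*y + 49/4 → 0
  normal form = 0.
Since the normal form is 0, p ∈ I.

3*x**2 - 1/4*x*y - 7*x + 12*y + 9/4 lies in I (it reduces to 0).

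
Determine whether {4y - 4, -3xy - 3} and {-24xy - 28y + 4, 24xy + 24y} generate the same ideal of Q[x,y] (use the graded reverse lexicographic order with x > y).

Yes, the ideals are equal.

Since reduced Gröbner bases are canonical representatives of ideals under a given ordering, it suffices to compute and compare them.
Buchberger on the first generating set:
f_1 = 4y - 4, LT = y.
f_2 = -3xy - 3, LT = xy.

S(f_1,f_2): lcm = xy. S = -x - 1.
  leading term x: no divisor's leading term divides it; move -x to the remainder.
  leading term 1: no divisor's leading term divides it; move -1 to the remainder.
  remainder -x - 1 ≠ 0; add g_3 = -x - 1 to the basis.

S(f_1,g_3): leading monomials are coprime, so the S-polynomial reduces to 0 (Buchberger's first criterion).
S(f_2,g_3): lcm = xy. S = -y + 1.
  leading term y: subtract (-1/4)·f_1 from -y + 1 → 0
  remainder 0.

Every S-polynomial of the final basis reduces to 0, so we have a Gröbner basis.
Inter-reduce: drop elements whose leading term is divisible by another's, tail-reduce, and make monic.
Reduced Gröbner basis: {x + 1, y - 1}.

Buchberger on the second generating set:
h_1 = -24xy - 28y + 4, LT = xy.
h_2 = 24xy + 24y, LT = xy.

S(h_1,h_2): lcm = xy. S = 1/6y - 1/6.
  leading term y: no divisor's leading term divides it; move 1/6y to the remainder.
  leading term 1: no divisor's leading term divides it; move -1/6 to the remainder.
  remainder 1/6y - 1/6 ≠ 0; add k_3 = 1/6y - 1/6 to the basis.

S(h_1,k_3): lcm = xy. S = x + 7/6y - 1/6.
  leading term x: no divisor's leading term divides it; move x to the remainder.
  leading term y: subtract (7)·k_3 from 7/6y - 1/6 → 1
  leading term 1: no divisor's leading term divides it; move 1 to the remainder.
  remainder x + 1 ≠ 0; add k_4 = x + 1 to the basis.

S(h_2,k_3): lcm = xy. S = x + y.
  leading term x: subtract (1)·k_4 from x + y → y - 1
  leading term y: subtract (6)·k_3 from y - 1 → 0
  remainder 0.

S(h_1,k_4): lcm = xy. S = 1/6y - 1/6.
  leading term y: subtract (1)·k_3 from 1/6y - 1/6 → 0
  remainder 0.

S(h_2,k_4): lcm = xy. S = 0.
  remainder 0.

S(k_3,k_4): leading monomials are coprime, so the S-polynomial reduces to 0 (Buchberger's first criterion).
Every S-polynomial of the final basis reduces to 0, so we have a Gröbner basis.
Inter-reduce: drop elements whose leading term is divisible by another's, tail-reduce, and make monic.
Reduced Gröbner basis: {x + 1, y - 1}.

These coincide, so the ideals are equal.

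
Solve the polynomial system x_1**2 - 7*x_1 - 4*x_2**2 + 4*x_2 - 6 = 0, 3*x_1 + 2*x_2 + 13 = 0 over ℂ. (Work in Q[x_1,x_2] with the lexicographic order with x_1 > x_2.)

{(-3, -2), (-67/8, 97/16)}

Compute a lex Gröbner basis by Buchberger's algorithm.
f_1 = x_1**2 - 7*x_1 - 4*x_2**2 + 4*x_2 - 6, LT = x_1**2.
f_2 = 3*x_1 + 2*x_2 + 13, LT = x_1.

S(f_1,f_2): lcm = x_1**2. S = -2/3*x_1*x_2 - 34/3*x_1 - 4*x_2**2 + 4*x_2 - 6.
  reduce S modulo (f_1, f_2):
  remainder -32/9*x_2**2 + 130/9*x_2 + 388/9 ≠ 0; add h_3 = -32/9*x_2**2 + 130/9*x_2 + 388/9 to the basis.

The other S-polynomials (S(f_1,h_3), S(f_2,h_3)) all reduce to 0 modulo the current basis, so we have a Gröbner basis.
Inter-reduce: drop elements whose leading term is divisible by another's, tail-reduce, and make monic.
Reduced Gröbner basis: {x_1 + 2/3*x_2 + 13/3, x_2**2 - 65/16*x_2 - 97/8}.

Elimination: the polynomial x_2**2 - 65/16*x_2 - 97/8 lies in the elimination ideal for x_2, so x_2 ∈ {-2, 97/16}. For each such x_2, the remaining basis elements (now univariate) give the rest of the solution.
  x_2 = -2: the earlier basis element becomes x_1 + 3 = 0, giving x_1 = -3 — point (-3, -2).
  x_2 = 97/16: the earlier basis element becomes x_1 + 67/8 = 0, giving x_1 = -67/8 — point (-67/8, 97/16).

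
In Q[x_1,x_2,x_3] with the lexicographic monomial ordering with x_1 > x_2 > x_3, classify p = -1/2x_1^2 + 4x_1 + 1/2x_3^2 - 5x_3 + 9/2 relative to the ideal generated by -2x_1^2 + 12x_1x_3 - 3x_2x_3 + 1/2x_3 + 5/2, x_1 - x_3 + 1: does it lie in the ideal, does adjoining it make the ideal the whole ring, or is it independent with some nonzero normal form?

-1/2x_1^2 + 4x_1 + 1/2x_3^2 - 5x_3 + 9/2 lies in I (it reduces to 0).

First compute the reduced Gröbner basis of I by Buchberger's algorithm.
f_1 = -2x_1^2 + 12x_1x_3 - 3x_2x_3 + 1/2x_3 + 5/2, LT = x_1^2.
f_2 = x_1 - x_3 + 1, LT = x_1.

S(f_1,f_2): lcm = x_1^2. S = -5x_1x_3 - x_1 + 3/2x_2x_3 - 1/4x_3 - 5/4.
  reduce S modulo (f_1, f_2):
  remainder 3/2x_2x_3 - 5x_3^2 + 15/4x_3 - 1/4 ≠ 0; add h_3 = 3/2x_2x_3 - 5x_3^2 + 15/4x_3 - 1/4 to the basis.

The other S-polynomials (S(f_1,h_3), S(f_2,h_3)) all reduce to 0 modulo the current basis, so we have a Gröbner basis.
Inter-reduce: drop elements whose leading term is divisible by another's, tail-reduce, and make monic.
Reduced Gröbner basis: {x_1 - x_3 + 1, x_2x_3 - 10/3x_3^2 + 5/2x_3 - 1/6}.
Label its elements g_1 = x_1 - x_3 + 1, g_2 = x_2x_3 - 10/3x_3^2 + 5/2x_3 - 1/6.

Reduce p = -1/2x_1^2 + 4x_1 + 1/2x_3^2 - 5x_3 + 9/2 modulo G:
  leading term x_1^2: subtract (-1/2x_1)·g_1 from -1/2x_1^2 + 4x_1 + 1/2x_3^2 - 5x_3 + 9/2 → -1/2x_1x_3 + 9/2x_1 + 1/2x_3^2 - 5x_3 + 9/2
  leading term x_1x_3: subtract (-1/2x_3)·g_1 from -1/2x_1x_3 + 9/2x_1 + 1/2x_3^2 - 5x_3 + 9/2 → 9/2x_1 - 9/2x_3 + 9/2
  leading term x_1: subtract (9/2)·g_1 from 9/2x_1 - 9/2x_3 + 9/2 → 0
  normal form = 0.
Since the normal form is 0, p ∈ I.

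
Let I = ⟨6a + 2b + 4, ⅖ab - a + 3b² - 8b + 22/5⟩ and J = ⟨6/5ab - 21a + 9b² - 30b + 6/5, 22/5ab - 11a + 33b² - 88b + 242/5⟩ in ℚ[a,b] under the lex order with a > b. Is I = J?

Yes, the ideals are equal.

Two ideals are equal iff their reduced Gröbner bases coincide (the reduced basis is unique for a fixed ordering).
Buchberger on the first generating set:
f_1 = 6a + 2b + 4, LT = a.
f_2 = ⅖ab - a + 3b² - 8b + 22/5, LT = ab.

S(f_1,f_2): lcm = ab. S = 5/2a - 43/6b² + 62/3b - 11.
  reduce S modulo (f_1, f_2):
  remainder -43/6b² + 119/6b - 38/3 ≠ 0; add g_3 = -43/6b² + 119/6b - 38/3 to the basis.

The other S-polynomials (S(f_1,g_3), S(f_2,g_3)) all reduce to 0 modulo the current basis, so we have a Gröbner basis.
Inter-reduce: drop elements whose leading term is divisible by another's, tail-reduce, and make monic.
Reduced Gröbner basis: {a + ⅓b + ⅔, b² - 119/43b + 76/43}.

Buchberger on the second generating set:
h_1 = 6/5ab - 21a + 9b² - 30b + 6/5, LT = ab.
h_2 = 22/5ab - 11a + 33b² - 88b + 242/5, LT = ab.

S(h_1,h_2): lcm = ab. S = -15a - 5b - 10.
  reduce S modulo (h_1, h_2):
  remainder -15a - 5b - 10 ≠ 0; add k_3 = -15a - 5b - 10 to the basis.

S(h_1,k_3): lcm = ab. S = -35/2a + 43/6b² - 77/3b + 1.
  reduce S modulo (h_1, h_2, k_3):
  remainder 43/6b² - 119/6b + 38/3 ≠ 0; add k_4 = 43/6b² - 119/6b + 38/3 to the basis.

The other S-polynomials (S(h_2,k_3), S(h_1,k_4), S(h_2,k_4), S(k_3,k_4)) all reduce to 0 modulo the current basis, so we have a Gröbner basis.
Inter-reduce: drop elements whose leading term is divisible by another's, tail-reduce, and make monic.
Reduced Gröbner basis: {a + ⅓b + ⅔, b² - 119/43b + 76/43}.

Same reduced basis, so the two generating sets span the same ideal.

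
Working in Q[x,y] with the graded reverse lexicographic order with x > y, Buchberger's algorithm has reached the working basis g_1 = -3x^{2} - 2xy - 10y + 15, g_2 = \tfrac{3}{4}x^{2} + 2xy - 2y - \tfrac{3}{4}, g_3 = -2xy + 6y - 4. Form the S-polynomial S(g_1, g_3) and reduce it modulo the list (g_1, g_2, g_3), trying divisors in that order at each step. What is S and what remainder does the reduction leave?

lcm(LM(g_1), LM(g_3)) = x^{2}y.
S = (lcm/LT(g_1))·g_1 − (lcm/LT(g_3))·g_3 = \tfrac{2}{3}xy^{2} + 3xy + \tfrac{10}{3}y^{2} - 2x - 5y.
Reduce S modulo (g_1, g_2, g_3) in that order:
  leading term xy^{2}: subtract (-\tfrac{1}{3}y)·g_3 from \tfrac{2}{3}xy^{2} + 3xy + \tfrac{10}{3}y^{2} - 2x - 5y → 3xy + \tfrac{16}{3}y^{2} - 2x - \tfrac{19}{3}y
  leading term xy: subtract (-\tfrac{3}{2})·g_3 from 3xy + \tfrac{16}{3}y^{2} - 2x - \tfrac{19}{3}y → \tfrac{16}{3}y^{2} - 2x + \tfrac{8}{3}y - 6
  leading term y^{2}: no divisor's leading term divides it; move \tfrac{16}{3}y^{2} to the remainder.
  leading term x: no divisor's leading term divides it; move -2x to the remainder.
  leading term y: no divisor's leading term divides it; move \tfrac{8}{3}y to the remainder.
  leading term 1: no divisor's leading term divides it; move -6 to the remainder.
The remainder \tfrac{16}{3}y^{2} - 2x + \tfrac{8}{3}y - 6 is nonzero, so it would be added as the next basis element.

S(g_1, g_3) = \tfrac{2}{3}xy^{2} + 3xy + \tfrac{10}{3}y^{2} - 2x - 5y; remainder on division = \tfrac{16}{3}y^{2} - 2x + \tfrac{8}{3}y - 6.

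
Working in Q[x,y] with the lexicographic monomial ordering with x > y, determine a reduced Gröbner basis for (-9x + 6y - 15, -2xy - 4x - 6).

G = {x - \tfrac{2}{3}y + \tfrac{5}{3}, y^{2} - \tfrac{1}{2}y - \tfrac{1}{2}}

f_1 = -9x + 6y - 15, LT = x.
f_2 = -2xy - 4x - 6, LT = xy.

S(f_1,f_2): lcm = xy. S = -2x - \tfrac{2}{3}y^{2} + \tfrac{5}{3}y - 3.
  reduce S modulo (f_1, f_2):
  remainder -\tfrac{2}{3}y^{2} + \tfrac{1}{3}y + \tfrac{1}{3} ≠ 0; add g_3 = -\tfrac{2}{3}y^{2} + \tfrac{1}{3}y + \tfrac{1}{3} to the basis.

The other S-polynomials (S(f_1,g_3), S(f_2,g_3)) all reduce to 0 modulo the current basis, so we have a Gröbner basis.
Inter-reduce: drop elements whose leading term is divisible by another's, tail-reduce, and make monic.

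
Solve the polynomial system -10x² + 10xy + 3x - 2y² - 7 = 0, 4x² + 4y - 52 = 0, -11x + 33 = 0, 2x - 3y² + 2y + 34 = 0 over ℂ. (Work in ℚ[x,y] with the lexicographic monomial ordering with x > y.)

Compute a lex Gröbner basis by Buchberger's algorithm.
f_1 = -10x² + 10xy + 3x - 2y² - 7, LT = x².
f_2 = 4x² + 4y - 52, LT = x².
f_3 = -11x + 33, LT = x.
f_4 = 2x - 3y² + 2y + 34, LT = x.

S(f_1,f_2): lcm = x². S = -xy - 3/10x + ⅕y² - y + 137/10.
  leading term xy: subtract (1/11y)·f_3 from -xy - 3/10x + ⅕y² - y + 137/10 → -3/10x + ⅕y² - 4y + 137/10
  leading term x: subtract (3/110)·f_3 from -3/10x + ⅕y² - 4y + 137/10 → ⅕y² - 4y + 64/5
  leading term y²: no divisor's leading term divides it; move ⅕y² to the remainder.
  leading term y: no divisor's leading term divides it; move -4y to the remainder.
  leading term 1: no divisor's leading term divides it; move 64/5 to the remainder.
  remainder ⅕y² - 4y + 64/5 ≠ 0; add h_5 = ⅕y² - 4y + 64/5 to the basis.

S(f_1,f_3): lcm = x². S = -xy + 27/10x + ⅕y² + 7/10.
  leading term xy: subtract (1/11y)·f_3 from -xy + 27/10x + ⅕y² + 7/10 → 27/10x + ⅕y² - 3y + 7/10
  leading term x: subtract (-27/110)·f_3 from 27/10x + ⅕y² - 3y + 7/10 → ⅕y² - 3y + 44/5
  leading term y²: subtract (1)·h_5 from ⅕y² - 3y + 44/5 → y - 4
  leading term y: no divisor's leading term divides it; move y to the remainder.
  leading term 1: no divisor's leading term divides it; move -4 to the remainder.
  remainder y - 4 ≠ 0; add h_6 = y - 4 to the basis.

S(f_1,f_4): lcm = x². S = 3/2xy² - 2xy - 173/10x + ⅕y² + 7/10.
  leading term xy²: subtract (-3/22y²)·f_3 from 3/2xy² - 2xy - 173/10x + ⅕y² + 7/10 → -2xy - 173/10x + 47/10y² + 7/10
  leading term xy: subtract (2/11y)·f_3 from -2xy - 173/10x + 47/10y² + 7/10 → -173/10x + 47/10y² - 6y + 7/10
  leading term x: subtract (173/110)·f_3 from -173/10x + 47/10y² - 6y + 7/10 → 47/10y² - 6y - 256/5
  leading term y²: subtract (47/2)·h_5 from 47/10y² - 6y - 256/5 → 88y - 352
  leading term y: subtract (88)·h_6 from 88y - 352 → 0
  remainder 0.

S(f_2,f_3): lcm = x². S = 3x + y - 13.
  leading term x: subtract (-3/11)·f_3 from 3x + y - 13 → y - 4
  leading term y: subtract (1)·h_6 from y - 4 → 0
  remainder 0.

S(f_2,f_4): lcm = x². S = 3/2xy² - xy - 17x + y - 13.
  leading term xy²: subtract (-3/22y²)·f_3 from 3/2xy² - xy - 17x + y - 13 → -xy - 17x + 9/2y² + y - 13
  leading term xy: subtract (1/11y)·f_3 from -xy - 17x + 9/2y² + y - 13 → -17x + 9/2y² - 2y - 13
  leading term x: subtract (17/11)·f_3 from -17x + 9/2y² - 2y - 13 → 9/2y² - 2y - 64
  leading term y²: subtract (45/2)·h_5 from 9/2y² - 2y - 64 → 88y - 352
  leading term y: subtract (88)·h_6 from 88y - 352 → 0
  remainder 0.

S(f_3,f_4): lcm = x. S = 3/2y² - y - 20.
  leading term y²: subtract (15/2)·h_5 from 3/2y² - y - 20 → 29y - 116
  leading term y: subtract (29)·h_6 from 29y - 116 → 0
  remainder 0.

S(f_1,h_5): leading monomials are coprime, so the S-polynomial reduces to 0 (Buchberger's first criterion).
S(f_2,h_5): leading monomials are coprime, so the S-polynomial reduces to 0 (Buchberger's first criterion).
S(f_3,h_5): leading monomials are coprime, so the S-polynomial reduces to 0 (Buchberger's first criterion).
S(f_4,h_5): leading monomials are coprime, so the S-polynomial reduces to 0 (Buchberger's first criterion).
S(f_1,h_6): leading monomials are coprime, so the S-polynomial reduces to 0 (Buchberger's first criterion).
S(f_2,h_6): leading monomials are coprime, so the S-polynomial reduces to 0 (Buchberger's first criterion).
S(f_3,h_6): leading monomials are coprime, so the S-polynomial reduces to 0 (Buchberger's first criterion).
S(f_4,h_6): leading monomials are coprime, so the S-polynomial reduces to 0 (Buchberger's first criterion).
S(h_5,h_6): lcm = y². S = -16y + 64.
  leading term y: subtract (-16)·h_6 from -16y + 64 → 0
  remainder 0.

Every S-polynomial of the final basis reduces to 0, so we have a Gröbner basis.
Inter-reduce: drop elements whose leading term is divisible by another's, tail-reduce, and make monic.
Reduced Gröbner basis: {x - 3, y - 4}.

A lex Gröbner basis eliminates variables successively. Here y - 4 depends only on y, with roots {4}; lifting each root through the earlier basis elements recovers the full solutions.
  y = 4: the earlier basis element becomes x - 3 = 0, giving x = 3 — point (3, 4).
Substituting each solution back into the original system confirms all equations vanish.

{(3, 4)}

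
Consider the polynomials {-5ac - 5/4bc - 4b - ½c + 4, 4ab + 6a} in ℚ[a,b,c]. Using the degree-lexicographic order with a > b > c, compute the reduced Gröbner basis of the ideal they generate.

G = {b²c + 16/5b² + 19/10bc + 8/5b + ⅗c - 24/5, ab + 3/2a, ac + ¼bc + ⅘b + 1/10c - ⅘}

f_1 = -5ac - 5/4bc - 4b - ½c + 4, LT = ac.
f_2 = 4ab + 6a, LT = ab.

S(f_1,f_2): lcm = abc. S = ¼b²c - 3/2ac + ⅘b² + 1/10bc - ⅘b.
  leading term b²c: no divisor's leading term divides it; move ¼b²c to the remainder.
  leading term ac: subtract (3/10)·f_1 from -3/2ac + ⅘b² + 1/10bc - ⅘b → ⅘b² + 19/40bc + ⅖b + 3/20c - 6/5
  leading term b²: no divisor's leading term divides it; move ⅘b² to the remainder.
  leading term bc: no divisor's leading term divides it; move 19/40bc to the remainder.
  leading term b: no divisor's leading term divides it; move ⅖b to the remainder.
  leading term c: no divisor's leading term divides it; move 3/20c to the remainder.
  leading term 1: no divisor's leading term divides it; move -6/5 to the remainder.
  remainder ¼b²c + ⅘b² + 19/40bc + ⅖b + 3/20c - 6/5 ≠ 0; add g_3 = ¼b²c + ⅘b² + 19/40bc + ⅖b + 3/20c - 6/5 to the basis.

S(f_1,g_3): lcm = ab²c. S = ¼b³c - 16/5ab² - 19/10abc + ⅘b³ + 1/10b²c - 8/5ab - ⅗ac - ⅘b² + 24/5a.
  leading term b³c: subtract (b)·g_3 from ¼b³c - 16/5ab² - 19/10abc + ⅘b³ + 1/10b²c - 8/5ab - ⅗ac - ⅘b² + 24/5a → -16/5ab² - 19/10abc - ⅜b²c - 8/5ab - ⅗ac - 6/5b² - 3/20bc + 24/5a + 6/5b
  leading term ab²: subtract (-⅘b)·f_2 from -16/5ab² - 19/10abc - ⅜b²c - 8/5ab - ⅗ac - 6/5b² - 3/20bc + 24/5a + 6/5b → -19/10abc - ⅜b²c + 16/5ab - ⅗ac - 6/5b² - 3/20bc + 24/5a + 6/5b
  leading term abc: subtract (19/50b)·f_1 from -19/10abc - ⅜b²c + 16/5ab - ⅗ac - 6/5b² - 3/20bc + 24/5a + 6/5b → 1/10b²c + 16/5ab - ⅗ac + 8/25b² + 1/25bc + 24/5a - 8/25b
  leading term b²c: subtract (⅖)·g_3 from 1/10b²c + 16/5ab - ⅗ac + 8/25b² + 1/25bc + 24/5a - 8/25b → 16/5ab - ⅗ac - 3/20bc + 24/5a - 12/25b - 3/50c + 12/25
  leading term ab: subtract (⅘)·f_2 from 16/5ab - ⅗ac - 3/20bc + 24/5a - 12/25b - 3/50c + 12/25 → -⅗ac - 3/20bc - 12/25b - 3/50c + 12/25
  leading term ac: subtract (3/25)·f_1 from -⅗ac - 3/20bc - 12/25b - 3/50c + 12/25 → 0
  remainder 0.

S(f_2,g_3): lcm = ab²c. S = -16/5ab² - ⅖abc - 8/5ab - ⅗ac + 24/5a.
  leading term ab²: subtract (-⅘b)·f_2 from -16/5ab² - ⅖abc - 8/5ab - ⅗ac + 24/5a → -⅖abc + 16/5ab - ⅗ac + 24/5a
  leading term abc: subtract (2/25b)·f_1 from -⅖abc + 16/5ab - ⅗ac + 24/5a → 1/10b²c + 16/5ab - ⅗ac + 8/25b² + 1/25bc + 24/5a - 8/25b
  leading term b²c: subtract (⅖)·g_3 from 1/10b²c + 16/5ab - ⅗ac + 8/25b² + 1/25bc + 24/5a - 8/25b → 16/5ab - ⅗ac - 3/20bc + 24/5a - 12/25b - 3/50c + 12/25
  leading term ab: subtract (⅘)·f_2 from 16/5ab - ⅗ac - 3/20bc + 24/5a - 12/25b - 3/50c + 12/25 → -⅗ac - 3/20bc - 12/25b - 3/50c + 12/25
  leading term ac: subtract (3/25)·f_1 from -⅗ac - 3/20bc - 12/25b - 3/50c + 12/25 → 0
  remainder 0.

Every S-polynomial of the final basis reduces to 0, so we have a Gröbner basis.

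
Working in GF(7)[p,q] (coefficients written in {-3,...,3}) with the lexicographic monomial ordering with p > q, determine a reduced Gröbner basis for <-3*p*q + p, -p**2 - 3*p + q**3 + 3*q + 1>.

G = {p**2 + 3*p - q**3 - 3*q - 1, p*q + 2*p, q**4 + 2*q**3 + 3*q**2 + 2}

f_1 = -3*p*q + p, LT = p*q.
f_2 = -p**2 - 3*p + q**3 + 3*q + 1, LT = p**2.

S(f_1,f_2): lcm = p**2*q. S = 2*p**2 - 3*p*q + q**4 + 3*q**2 + q.
  reduce S modulo (f_1, f_2):
  remainder q**4 + 2*q**3 + 3*q**2 + 2 ≠ 0; add g_3 = q**4 + 2*q**3 + 3*q**2 + 2 to the basis.

The other S-polynomials (S(f_1,g_3), S(f_2,g_3)) all reduce to 0 modulo the current basis, so we have a Gröbner basis.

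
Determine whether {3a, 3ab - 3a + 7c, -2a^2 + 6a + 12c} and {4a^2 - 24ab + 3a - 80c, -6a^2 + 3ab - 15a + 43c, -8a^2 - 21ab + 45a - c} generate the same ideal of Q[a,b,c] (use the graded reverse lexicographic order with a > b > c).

Yes, the ideals are equal.

Equality of ideals is decidable: compute both reduced Gröbner bases (unique for the ordering) and check whether they agree.
Buchberger on the first generating set:
f_1 = 3a, LT = a.
f_2 = 3ab - 3a + 7c, LT = ab.
f_3 = -2a^2 + 6a + 12c, LT = a^2.

S(f_1,f_2): lcm = ab. S = a - 7/3c.
  leading term a: subtract (1/3)·f_1 from a - 7/3c → -7/3c
  leading term c: no divisor's leading term divides it; move -7/3c to the remainder.
  remainder -7/3c ≠ 0; add g_4 = -7/3c to the basis.

The other S-polynomials (S(f_1,f_3), S(f_2,f_3), S(f_1,g_4), S(f_2,g_4), S(f_3,g_4)) all reduce to 0 modulo the current basis, so we have a Gröbner basis.
Inter-reduce: drop elements whose leading term is divisible by another's, tail-reduce, and make monic.
Reduced Gröbner basis: {a, c}.

Buchberger on the second generating set:
h_1 = 4a^2 - 24ab + 3a - 80c, LT = a^2.
h_2 = -6a^2 + 3ab - 15a + 43c, LT = a^2.
h_3 = -8a^2 - 21ab + 45a - c, LT = a^2.

S(h_1,h_2): lcm = a^2. S = -11/2ab - 7/4a - 77/6c.
  leading term ab: no divisor's leading term divides it; move -11/2ab to the remainder.
  leading term a: no divisor's leading term divides it; move -7/4a to the remainder.
  leading term c: no divisor's leading term divides it; move -77/6c to the remainder.
  remainder -11/2ab - 7/4a - 77/6c ≠ 0; add k_4 = -11/2ab - 7/4a - 77/6c to the basis.

S(h_1,h_3): lcm = a^2. S = -69/8ab + 51/8a - 161/8c.
  leading term ab: subtract (69/44)·k_4 from -69/8ab + 51/8a - 161/8c → 1605/176a
  leading term a: no divisor's leading term divides it; move 1605/176a to the remainder.
  remainder 1605/176a ≠ 0; add k_5 = 1605/176a to the basis.

S(h_1,k_4): lcm = a^2b. S = -6ab^2 - 7/22a^2 + 3/4ab - 7/3ac - 20bc.
  leading term ab^2: subtract (12/11b)·k_4 from -6ab^2 - 7/22a^2 + 3/4ab - 7/3ac - 20bc → -7/22a^2 + 117/44ab - 7/3ac - 6bc
  leading term a^2: subtract (-7/88)·h_1 from -7/22a^2 + 117/44ab - 7/3ac - 6bc → 3/4ab - 7/3ac - 6bc + 21/88a - 70/11c
  leading term ab: subtract (-3/22)·k_4 from 3/4ab - 7/3ac - 6bc + 21/88a - 70/11c → -7/3ac - 6bc - 357/44c
  leading term ac: subtract (-1232/4815c)·k_5 from -7/3ac - 6bc - 357/44c → -6bc - 357/44c
  leading term bc: no divisor's leading term divides it; move -6bc to the remainder.
  leading term c: no divisor's leading term divides it; move -357/44c to the remainder.
  remainder -6bc - 357/44c ≠ 0; add k_6 = -6bc - 357/44c to the basis.

S(h_3,k_4): lcm = a^2b. S = 21/8ab^2 - 7/22a^2 - 45/8ab - 7/3ac + 1/8bc.
  leading term ab^2: subtract (-21/44b)·k_4 from 21/8ab^2 - 7/22a^2 - 45/8ab - 7/3ac + 1/8bc → -7/22a^2 - 1137/176ab - 7/3ac - 6bc
  leading term a^2: subtract (-7/88)·h_1 from -7/22a^2 - 1137/176ab - 7/3ac - 6bc → -1473/176ab - 7/3ac - 6bc + 21/88a - 70/11c
  leading term ab: subtract (1473/968)·k_4 from -1473/176ab - 7/3ac - 6bc + 21/88a - 70/11c → -7/3ac - 6bc + 11235/3872a + 2317/176c
  leading term ac: subtract (-1232/4815c)·k_5 from -7/3ac - 6bc + 11235/3872a + 2317/176c → -6bc + 11235/3872a + 2317/176c
  leading term bc: subtract (1)·k_6 from -6bc + 11235/3872a + 2317/176c → 11235/3872a + 3745/176c
  leading term a: subtract (7/22)·k_5 from 11235/3872a + 3745/176c → 3745/176c
  leading term c: no divisor's leading term divides it; move 3745/176c to the remainder.
  remainder 3745/176c ≠ 0; add k_7 = 3745/176c to the basis.

The other S-polynomials (S(h_2,h_3), S(h_2,k_4), S(h_1,k_5), S(h_2,k_5), S(h_3,k_5), S(k_4,k_5), S(h_1,k_6), S(h_2,k_6), S(h_3,k_6), S(k_4,k_6), S(k_5,k_6), S(h_1,k_7), S(h_2,k_7), S(h_3,k_7), S(k_4,k_7), S(k_5,k_7), S(k_6,k_7)) all reduce to 0 modulo the current basis, so we have a Gröbner basis.
Inter-reduce: drop elements whose leading term is divisible by another's, tail-reduce, and make monic.
Reduced Gröbner basis: {a, c}.

Same reduced basis, so the two generating sets span the same ideal.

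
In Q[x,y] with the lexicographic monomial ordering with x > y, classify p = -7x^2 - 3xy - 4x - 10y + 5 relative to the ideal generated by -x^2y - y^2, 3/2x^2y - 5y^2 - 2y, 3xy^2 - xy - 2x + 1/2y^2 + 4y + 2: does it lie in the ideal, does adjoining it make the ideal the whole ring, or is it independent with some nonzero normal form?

First compute the reduced Gröbner basis of I by Buchberger's algorithm.
f_1 = -x^2y - y^2, LT = x^2y.
f_2 = 3/2x^2y - 5y^2 - 2y, LT = x^2y.
f_3 = 3xy^2 - xy - 2x + 1/2y^2 + 4y + 2, LT = xy^2.

S(f_1,f_2): lcm = x^2y. S = 13/3y^2 + 4/3y.
  reduce S modulo (f_1, f_2, f_3):
  remainder 13/3y^2 + 4/3y ≠ 0; add h_4 = 13/3y^2 + 4/3y to the basis.

S(f_1,f_3): lcm = x^2y^2. S = 1/3x^2y + 2/3x^2 - 1/6xy^2 - 4/3xy - 2/3x + y^3.
  reduce S modulo (f_1, f_2, f_3, h_4):
  remainder 2/3x^2 - 25/18xy - 7/9x + 625/1521y + 1/9 ≠ 0; add h_5 = 2/3x^2 - 25/18xy - 7/9x + 625/1521y + 1/9 to the basis.

S(f_3,h_4): lcm = xy^2. S = -25/39xy - 2/3x + 1/6y^2 + 4/3y + 2/3.
  reduce S modulo (f_1, f_2, f_3, h_4, h_5):
  remainder -25/39xy - 2/3x + 50/39y + 2/3 ≠ 0; add h_6 = -25/39xy - 2/3x + 50/39y + 2/3 to the basis.

S(f_1,h_5): lcm = x^2y. S = 25/12xy^2 + 7/6xy + 389/1014y^2 - 1/6y.
  reduce S modulo (f_1, f_2, f_3, h_4, h_5, h_6):
  remainder -41/75x + 10105/13182y + 41/75 ≠ 0; add h_7 = -41/75x + 10105/13182y + 41/75 to the basis.

S(f_3,h_5): lcm = x^2y^2. S = -1/3x^2y - 2/3x^2 + 25/12xy^3 + 4/3xy^2 + 4/3xy + 2/3x - 625/1014y^3 - 1/6y^2.
  reduce S modulo (f_1, f_2, f_3, h_4, h_5, h_6, h_7):
  remainder -131225/3513003y ≠ 0; add h_8 = -131225/3513003y to the basis.

The other S-polynomials (S(f_2,f_3), S(f_1,h_4), S(f_2,h_4), S(f_2,h_5), S(h_4,h_5), S(f_1,h_6), S(f_2,h_6), S(f_3,h_6), S(h_4,h_6), S(h_5,h_6), S(f_1,h_7), S(f_2,h_7), S(f_3,h_7), S(h_4,h_7), S(h_5,h_7), S(h_6,h_7), S(f_1,h_8), S(f_2,h_8), S(f_3,h_8), S(h_4,h_8), S(h_5,h_8), S(h_6,h_8), S(h_7,h_8)) all reduce to 0 modulo the current basis, so we have a Gröbner basis.
Inter-reduce: drop elements whose leading term is divisible by another's, tail-reduce, and make monic.
Reduced Gröbner basis: {x - 1, y}.
Label its elements g_1 = x - 1, g_2 = y.

Reduce p = -7x^2 - 3xy - 4x - 10y + 5 modulo G:
  leading term x^2: subtract (-7x)·g_1 from -7x^2 - 3xy - 4x - 10y + 5 → -3xy - 11x - 10y + 5
  leading term xy: subtract (-3y)·g_1 from -3xy - 11x - 10y + 5 → -11x - 13y + 5
  leading term x: subtract (-11)·g_1 from -11x - 13y + 5 → -13y - 6
  leading term y: subtract (-13)·g_2 from -13y - 6 → -6
  leading term 1: no divisor's leading term divides it; move -6 to the remainder.
  normal form = -6.
The normal form is nonzero, so p ∉ I. Since p minus its normal form lies in I, I + (p) = I + (r) where r = -6; decide whether this ideal is the whole ring.
Here r = -6 is a nonzero constant, hence a unit: 1 ∈ I + (p), the Gröbner basis of I + (p) is {1}, and the enlarged system has no common solution — adjoining p is inconsistent.

Adjoining -7x^2 - 3xy - 4x - 10y + 5 makes the ideal the whole ring: the system is inconsistent.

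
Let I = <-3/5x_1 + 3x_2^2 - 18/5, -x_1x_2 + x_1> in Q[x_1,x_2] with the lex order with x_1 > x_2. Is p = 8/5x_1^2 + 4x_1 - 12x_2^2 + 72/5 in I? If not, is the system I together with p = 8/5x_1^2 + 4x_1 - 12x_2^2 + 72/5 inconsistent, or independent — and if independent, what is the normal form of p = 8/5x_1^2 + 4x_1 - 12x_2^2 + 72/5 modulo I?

First compute the reduced Gröbner basis of I by Buchberger's algorithm.
f_1 = -3/5x_1 + 3x_2^2 - 18/5, LT = x_1.
f_2 = -x_1x_2 + x_1, LT = x_1x_2.

S(f_1,f_2): lcm = x_1x_2. S = x_1 - 5x_2^3 + 6x_2.
  leading term x_1: subtract (-5/3)·f_1 from x_1 - 5x_2^3 + 6x_2 → -5x_2^3 + 5x_2^2 + 6x_2 - 6
  leading term x_2^3: no divisor's leading term divides it; move -5x_2^3 to the remainder.
  leading term x_2^2: no divisor's leading term divides it; move 5x_2^2 to the remainder.
  leading term x_2: no divisor's leading term divides it; move 6x_2 to the remainder.
  leading term 1: no divisor's leading term divides it; move -6 to the remainder.
  remainder -5x_2^3 + 5x_2^2 + 6x_2 - 6 ≠ 0; add h_3 = -5x_2^3 + 5x_2^2 + 6x_2 - 6 to the basis.

S(f_1,h_3): leading monomials are coprime, so the S-polynomial reduces to 0 (Buchberger's first criterion).
S(f_2,h_3): lcm = x_1x_2^3. S = 6/5x_1x_2 - 6/5x_1.
  leading term x_1x_2: subtract (-2x_2)·f_1 from 6/5x_1x_2 - 6/5x_1 → -6/5x_1 + 6x_2^3 - 36/5x_2
  leading term x_1: subtract (2)·f_1 from -6/5x_1 + 6x_2^3 - 36/5x_2 → 6x_2^3 - 6x_2^2 - 36/5x_2 + 36/5
  leading term x_2^3: subtract (-6/5)·h_3 from 6x_2^3 - 6x_2^2 - 36/5x_2 + 36/5 → 0
  remainder 0.

Every S-polynomial of the final basis reduces to 0, so we have a Gröbner basis.
Inter-reduce: drop elements whose leading term is divisible by another's, tail-reduce, and make monic.
Reduced Gröbner basis: {x_1 - 5x_2^2 + 6, x_2^3 - x_2^2 - 6/5x_2 + 6/5}.
Label its elements g_1 = x_1 - 5x_2^2 + 6, g_2 = x_2^3 - x_2^2 - 6/5x_2 + 6/5.

Reduce p = 8/5x_1^2 + 4x_1 - 12x_2^2 + 72/5 modulo G:
  leading term x_1^2: subtract (8/5x_1)·g_1 from 8/5x_1^2 + 4x_1 - 12x_2^2 + 72/5 → 8x_1x_2^2 - 28/5x_1 - 12x_2^2 + 72/5
  leading term x_1x_2^2: subtract (8x_2^2)·g_1 from 8x_1x_2^2 - 28/5x_1 - 12x_2^2 + 72/5 → -28/5x_1 + 40x_2^4 - 60x_2^2 + 72/5
  leading term x_1: subtract (-28/5)·g_1 from -28/5x_1 + 40x_2^4 - 60x_2^2 + 72/5 → 40x_2^4 - 88x_2^2 + 48
  leading term x_2^4: subtract (40x_2)·g_2 from 40x_2^4 - 88x_2^2 + 48 → 40x_2^3 - 40x_2^2 - 48x_2 + 48
  leading term x_2^3: subtract (40)·g_2 from 40x_2^3 - 40x_2^2 - 48x_2 + 48 → 0
  normal form = 0.
Since the normal form is 0, p ∈ I.

The remainder on division by a Gröbner basis is unique — it is the normal form.

8/5x_1^2 + 4x_1 - 12x_2^2 + 72/5 lies in I (it reduces to 0).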